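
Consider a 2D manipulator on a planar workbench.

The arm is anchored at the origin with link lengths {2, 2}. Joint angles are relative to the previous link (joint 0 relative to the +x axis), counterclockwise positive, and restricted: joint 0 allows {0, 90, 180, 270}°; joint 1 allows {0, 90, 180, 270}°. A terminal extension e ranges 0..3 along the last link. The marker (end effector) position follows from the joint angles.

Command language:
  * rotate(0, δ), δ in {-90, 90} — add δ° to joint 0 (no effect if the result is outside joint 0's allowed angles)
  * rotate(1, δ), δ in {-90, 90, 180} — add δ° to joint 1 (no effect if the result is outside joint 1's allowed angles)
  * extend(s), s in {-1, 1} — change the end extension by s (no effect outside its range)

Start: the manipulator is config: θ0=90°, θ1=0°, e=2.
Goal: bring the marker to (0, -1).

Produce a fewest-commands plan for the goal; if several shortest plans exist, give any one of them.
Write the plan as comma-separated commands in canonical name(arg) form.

begin: config: θ0=90°, θ1=0°, e=2
[1] after extend(-1): config: θ0=90°, θ1=0°, e=1
[2] after rotate(1, 180): config: θ0=90°, θ1=180°, e=1
no 1-step plan works, so 2 is optimal.

extend(-1), rotate(1, 180)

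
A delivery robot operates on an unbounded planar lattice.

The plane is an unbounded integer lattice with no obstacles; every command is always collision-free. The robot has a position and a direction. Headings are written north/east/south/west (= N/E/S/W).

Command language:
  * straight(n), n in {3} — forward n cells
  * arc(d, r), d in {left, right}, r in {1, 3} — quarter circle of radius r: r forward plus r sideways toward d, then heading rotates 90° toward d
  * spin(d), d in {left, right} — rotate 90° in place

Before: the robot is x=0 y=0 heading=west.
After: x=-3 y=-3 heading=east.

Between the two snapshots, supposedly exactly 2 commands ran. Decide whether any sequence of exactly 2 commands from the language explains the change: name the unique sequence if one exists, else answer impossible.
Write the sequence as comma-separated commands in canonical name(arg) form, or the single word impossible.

key: cell and facing (now E) both changed — the 2 commands mix motion and turning
from: x=0 y=0 heading=west
[1] after arc(left, 3): x=-3 y=-3 heading=south
[2] after spin(left): x=-3 y=-3 heading=east
all 49 alternatives checked — unique.

arc(left, 3), spin(left)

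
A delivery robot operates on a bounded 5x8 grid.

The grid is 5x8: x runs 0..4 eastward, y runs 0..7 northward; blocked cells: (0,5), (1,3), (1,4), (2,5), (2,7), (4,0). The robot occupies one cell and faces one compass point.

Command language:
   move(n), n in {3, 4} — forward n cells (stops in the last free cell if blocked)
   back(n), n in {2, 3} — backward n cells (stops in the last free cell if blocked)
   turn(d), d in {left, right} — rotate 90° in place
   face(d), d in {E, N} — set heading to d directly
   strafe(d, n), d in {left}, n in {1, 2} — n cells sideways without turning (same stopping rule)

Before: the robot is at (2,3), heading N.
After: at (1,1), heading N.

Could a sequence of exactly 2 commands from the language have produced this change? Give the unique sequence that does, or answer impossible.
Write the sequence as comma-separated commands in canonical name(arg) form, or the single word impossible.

key: running strafe(left, 1) before back(2) would end elsewhere — order is forced
start: at (2,3), heading N
step 1 (back(2)): at (2,1), heading N
step 2 (strafe(left, 1)): at (1,1), heading N
no other 2-command option fits: unique.

back(2), strafe(left, 1)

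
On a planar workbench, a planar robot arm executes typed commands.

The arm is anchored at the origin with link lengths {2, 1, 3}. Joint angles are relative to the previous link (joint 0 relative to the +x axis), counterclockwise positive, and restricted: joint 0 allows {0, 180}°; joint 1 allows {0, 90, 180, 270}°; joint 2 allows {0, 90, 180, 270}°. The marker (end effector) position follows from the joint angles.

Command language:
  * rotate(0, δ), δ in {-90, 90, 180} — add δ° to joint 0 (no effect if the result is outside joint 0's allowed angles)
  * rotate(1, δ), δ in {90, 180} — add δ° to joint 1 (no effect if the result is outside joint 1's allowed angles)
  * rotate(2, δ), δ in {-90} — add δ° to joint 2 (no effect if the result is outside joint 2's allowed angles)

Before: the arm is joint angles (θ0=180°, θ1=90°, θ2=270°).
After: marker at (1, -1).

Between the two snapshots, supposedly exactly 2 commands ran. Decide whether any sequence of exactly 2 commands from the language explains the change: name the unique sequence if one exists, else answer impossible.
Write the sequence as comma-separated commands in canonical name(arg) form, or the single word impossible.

rotate(2, -90), rotate(2, -90)

initial: joint angles (θ0=180°, θ1=90°, θ2=270°)
[1] after rotate(2, -90): joint angles (θ0=180°, θ1=90°, θ2=180°)
[2] after rotate(2, -90): joint angles (θ0=180°, θ1=90°, θ2=90°)
no rival 2-sequence matches.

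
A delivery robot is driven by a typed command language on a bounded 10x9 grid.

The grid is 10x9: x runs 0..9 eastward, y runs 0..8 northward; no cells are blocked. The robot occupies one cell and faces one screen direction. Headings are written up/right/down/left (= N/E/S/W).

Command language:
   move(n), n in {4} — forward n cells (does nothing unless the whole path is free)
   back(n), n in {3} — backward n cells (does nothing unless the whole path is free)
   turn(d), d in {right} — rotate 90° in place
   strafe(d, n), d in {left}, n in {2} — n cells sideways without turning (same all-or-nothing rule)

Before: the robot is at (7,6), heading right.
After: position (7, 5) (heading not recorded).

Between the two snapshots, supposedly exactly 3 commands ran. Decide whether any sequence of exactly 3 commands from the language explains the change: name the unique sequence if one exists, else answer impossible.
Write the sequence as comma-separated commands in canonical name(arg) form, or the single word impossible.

turn(right), move(4), back(3)

key: running back(3) before turn(right) would end elsewhere — order is forced
start: at (7,6), heading right
[1] after turn(right): at (7,6), heading down
[2] after move(4): at (7,2), heading down
[3] after back(3): at (7,5), heading down
all 64 alternatives checked — unique.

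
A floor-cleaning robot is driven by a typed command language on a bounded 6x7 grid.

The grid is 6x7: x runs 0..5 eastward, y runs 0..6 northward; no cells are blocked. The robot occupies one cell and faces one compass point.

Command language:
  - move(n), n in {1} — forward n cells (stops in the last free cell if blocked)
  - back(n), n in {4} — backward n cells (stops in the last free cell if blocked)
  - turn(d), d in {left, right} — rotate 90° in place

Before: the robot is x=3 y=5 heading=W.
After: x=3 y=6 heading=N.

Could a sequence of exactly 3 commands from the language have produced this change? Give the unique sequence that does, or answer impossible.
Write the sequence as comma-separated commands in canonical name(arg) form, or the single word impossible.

key: running move(1) before turn(right) would end elsewhere — order is forced
from: x=3 y=5 heading=W
t=1 turn(right) ⇒ x=3 y=5 heading=N
t=2 move(1) ⇒ x=3 y=6 heading=N
t=3 move(1) ⇒ x=3 y=6 heading=N
no other 3-command option fits: unique.

turn(right), move(1), move(1)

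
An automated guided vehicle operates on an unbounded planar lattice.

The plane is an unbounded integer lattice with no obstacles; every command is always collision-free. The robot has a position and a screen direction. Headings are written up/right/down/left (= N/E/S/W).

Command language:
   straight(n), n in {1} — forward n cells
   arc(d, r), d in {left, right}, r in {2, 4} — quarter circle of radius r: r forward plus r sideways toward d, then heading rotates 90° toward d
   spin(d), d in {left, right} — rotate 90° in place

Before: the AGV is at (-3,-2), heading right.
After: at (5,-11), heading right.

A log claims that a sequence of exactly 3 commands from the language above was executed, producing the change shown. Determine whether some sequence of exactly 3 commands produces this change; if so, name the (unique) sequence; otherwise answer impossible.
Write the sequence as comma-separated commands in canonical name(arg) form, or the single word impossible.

arc(right, 4), straight(1), arc(left, 4)

key: heading stays E — rotations cancel among the 3 commands
start: at (-3,-2), heading right
t=1 arc(right, 4) ⇒ at (1,-6), heading down
t=2 straight(1) ⇒ at (1,-7), heading down
t=3 arc(left, 4) ⇒ at (5,-11), heading right
no rival 3-sequence matches.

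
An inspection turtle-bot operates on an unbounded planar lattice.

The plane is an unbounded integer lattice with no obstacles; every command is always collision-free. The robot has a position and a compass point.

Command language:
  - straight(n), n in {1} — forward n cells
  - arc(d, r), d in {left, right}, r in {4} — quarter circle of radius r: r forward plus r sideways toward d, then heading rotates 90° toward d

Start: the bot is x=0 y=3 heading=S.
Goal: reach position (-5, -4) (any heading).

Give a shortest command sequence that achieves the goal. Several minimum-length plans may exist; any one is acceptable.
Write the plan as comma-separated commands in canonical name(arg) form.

straight(1), straight(1), straight(1), arc(right, 4), straight(1)

from: x=0 y=3 heading=S
t=1 straight(1) ⇒ x=0 y=2 heading=S
t=2 straight(1) ⇒ x=0 y=1 heading=S
t=3 straight(1) ⇒ x=0 y=0 heading=S
t=4 arc(right, 4) ⇒ x=-4 y=-4 heading=W
t=5 straight(1) ⇒ x=-5 y=-4 heading=W
no 4-step plan works, so 5 is optimal.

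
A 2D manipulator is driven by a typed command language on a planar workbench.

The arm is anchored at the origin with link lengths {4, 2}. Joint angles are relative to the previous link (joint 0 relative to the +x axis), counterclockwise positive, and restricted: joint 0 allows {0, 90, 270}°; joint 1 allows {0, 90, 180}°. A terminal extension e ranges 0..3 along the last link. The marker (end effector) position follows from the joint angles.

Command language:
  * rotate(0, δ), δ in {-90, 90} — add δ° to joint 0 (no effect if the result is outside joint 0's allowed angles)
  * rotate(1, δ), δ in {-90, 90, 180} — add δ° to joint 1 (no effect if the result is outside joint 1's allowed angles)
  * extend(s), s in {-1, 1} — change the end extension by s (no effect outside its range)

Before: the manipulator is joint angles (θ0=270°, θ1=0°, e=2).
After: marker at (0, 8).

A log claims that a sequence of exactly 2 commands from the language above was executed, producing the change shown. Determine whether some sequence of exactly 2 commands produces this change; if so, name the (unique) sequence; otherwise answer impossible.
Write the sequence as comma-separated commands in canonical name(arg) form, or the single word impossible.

initial: joint angles (θ0=270°, θ1=0°, e=2)
1. rotate(0, 90) → joint angles (θ0=0°, θ1=0°, e=2)
2. rotate(0, 90) → joint angles (θ0=90°, θ1=0°, e=2)
uniquely the one of 49 2-step routes that fits.

rotate(0, 90), rotate(0, 90)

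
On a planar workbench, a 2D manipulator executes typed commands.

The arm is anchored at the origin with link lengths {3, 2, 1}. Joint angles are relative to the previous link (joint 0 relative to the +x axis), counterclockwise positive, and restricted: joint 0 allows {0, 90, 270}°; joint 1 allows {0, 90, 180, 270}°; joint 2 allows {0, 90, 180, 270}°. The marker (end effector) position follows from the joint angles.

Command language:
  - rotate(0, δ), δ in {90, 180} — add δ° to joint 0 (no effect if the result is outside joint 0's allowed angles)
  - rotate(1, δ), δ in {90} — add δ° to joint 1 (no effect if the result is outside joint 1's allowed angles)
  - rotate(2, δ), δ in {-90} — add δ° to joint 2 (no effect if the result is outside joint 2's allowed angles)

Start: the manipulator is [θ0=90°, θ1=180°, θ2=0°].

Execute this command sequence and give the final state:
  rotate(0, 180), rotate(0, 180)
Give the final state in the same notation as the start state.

[θ0=90°, θ1=180°, θ2=0°]

begin: [θ0=90°, θ1=180°, θ2=0°]
t=1 rotate(0, 180) ⇒ [θ0=270°, θ1=180°, θ2=0°]
t=2 rotate(0, 180) ⇒ [θ0=90°, θ1=180°, θ2=0°]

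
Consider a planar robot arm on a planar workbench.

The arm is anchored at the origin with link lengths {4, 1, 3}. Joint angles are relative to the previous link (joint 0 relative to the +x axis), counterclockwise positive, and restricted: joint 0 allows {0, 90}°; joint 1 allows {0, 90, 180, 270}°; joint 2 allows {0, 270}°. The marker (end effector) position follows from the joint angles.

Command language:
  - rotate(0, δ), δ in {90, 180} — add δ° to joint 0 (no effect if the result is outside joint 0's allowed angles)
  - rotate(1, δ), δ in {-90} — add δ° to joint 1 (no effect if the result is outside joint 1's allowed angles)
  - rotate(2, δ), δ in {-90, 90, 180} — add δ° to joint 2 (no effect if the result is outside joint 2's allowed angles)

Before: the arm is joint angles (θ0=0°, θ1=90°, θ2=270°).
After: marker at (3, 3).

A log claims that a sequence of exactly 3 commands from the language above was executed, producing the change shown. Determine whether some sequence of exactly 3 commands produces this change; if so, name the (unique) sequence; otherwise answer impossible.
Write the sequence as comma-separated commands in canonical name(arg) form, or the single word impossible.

start: joint angles (θ0=0°, θ1=90°, θ2=270°)
t=1 rotate(1, -90) ⇒ joint angles (θ0=0°, θ1=0°, θ2=270°)
t=2 rotate(1, -90) ⇒ joint angles (θ0=0°, θ1=270°, θ2=270°)
t=3 rotate(1, -90) ⇒ joint angles (θ0=0°, θ1=180°, θ2=270°)
no other 3-command option fits: unique.

rotate(1, -90), rotate(1, -90), rotate(1, -90)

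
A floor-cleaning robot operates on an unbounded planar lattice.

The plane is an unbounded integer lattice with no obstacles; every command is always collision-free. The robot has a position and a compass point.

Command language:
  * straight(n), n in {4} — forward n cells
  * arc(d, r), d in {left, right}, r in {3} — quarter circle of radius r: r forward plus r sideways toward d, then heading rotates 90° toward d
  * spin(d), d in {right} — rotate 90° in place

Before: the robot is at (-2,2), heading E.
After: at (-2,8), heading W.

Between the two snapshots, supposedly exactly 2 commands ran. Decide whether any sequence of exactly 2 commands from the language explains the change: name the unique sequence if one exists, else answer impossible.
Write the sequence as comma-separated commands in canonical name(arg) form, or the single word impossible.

key: cell and facing (now W) both changed — the 2 commands mix motion and turning
from: at (-2,2), heading E
step 1 (arc(left, 3)): at (1,5), heading N
step 2 (arc(left, 3)): at (-2,8), heading W
all 16 alternatives checked — unique.

arc(left, 3), arc(left, 3)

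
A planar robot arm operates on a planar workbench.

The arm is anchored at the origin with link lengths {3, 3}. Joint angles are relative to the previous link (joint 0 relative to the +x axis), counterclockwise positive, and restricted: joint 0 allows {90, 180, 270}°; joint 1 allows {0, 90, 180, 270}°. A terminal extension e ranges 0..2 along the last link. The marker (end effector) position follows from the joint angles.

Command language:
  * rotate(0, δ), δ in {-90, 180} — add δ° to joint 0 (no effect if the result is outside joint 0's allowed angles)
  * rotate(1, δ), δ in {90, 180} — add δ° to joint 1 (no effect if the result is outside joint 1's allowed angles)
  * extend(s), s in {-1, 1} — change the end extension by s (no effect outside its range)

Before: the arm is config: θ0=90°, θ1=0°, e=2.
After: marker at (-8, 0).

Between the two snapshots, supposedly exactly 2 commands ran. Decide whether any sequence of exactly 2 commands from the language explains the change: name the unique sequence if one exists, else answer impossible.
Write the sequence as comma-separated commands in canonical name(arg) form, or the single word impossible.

rotate(0, 180), rotate(0, -90)

key: running rotate(0, -90) before rotate(0, 180) would end elsewhere — order is forced
start: config: θ0=90°, θ1=0°, e=2
step 1 (rotate(0, 180)): config: θ0=270°, θ1=0°, e=2
step 2 (rotate(0, -90)): config: θ0=180°, θ1=0°, e=2
no rival 2-sequence matches.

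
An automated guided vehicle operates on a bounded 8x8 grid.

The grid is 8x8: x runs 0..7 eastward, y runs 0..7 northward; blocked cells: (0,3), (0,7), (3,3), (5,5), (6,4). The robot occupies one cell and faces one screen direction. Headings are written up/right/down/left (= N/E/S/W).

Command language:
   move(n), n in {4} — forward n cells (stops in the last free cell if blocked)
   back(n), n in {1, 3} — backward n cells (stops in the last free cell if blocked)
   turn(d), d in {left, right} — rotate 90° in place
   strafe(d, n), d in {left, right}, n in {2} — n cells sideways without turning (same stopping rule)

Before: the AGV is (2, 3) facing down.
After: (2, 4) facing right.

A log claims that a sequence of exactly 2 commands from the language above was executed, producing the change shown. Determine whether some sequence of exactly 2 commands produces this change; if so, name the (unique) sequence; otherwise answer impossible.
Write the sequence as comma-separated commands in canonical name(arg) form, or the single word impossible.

back(1), turn(left)

key: order matters: swapping back(1) and turn(left) lands elsewhere
initial: (2, 3) facing down
t=1 back(1) ⇒ (2, 4) facing down
t=2 turn(left) ⇒ (2, 4) facing right
no other 2-command option fits: unique.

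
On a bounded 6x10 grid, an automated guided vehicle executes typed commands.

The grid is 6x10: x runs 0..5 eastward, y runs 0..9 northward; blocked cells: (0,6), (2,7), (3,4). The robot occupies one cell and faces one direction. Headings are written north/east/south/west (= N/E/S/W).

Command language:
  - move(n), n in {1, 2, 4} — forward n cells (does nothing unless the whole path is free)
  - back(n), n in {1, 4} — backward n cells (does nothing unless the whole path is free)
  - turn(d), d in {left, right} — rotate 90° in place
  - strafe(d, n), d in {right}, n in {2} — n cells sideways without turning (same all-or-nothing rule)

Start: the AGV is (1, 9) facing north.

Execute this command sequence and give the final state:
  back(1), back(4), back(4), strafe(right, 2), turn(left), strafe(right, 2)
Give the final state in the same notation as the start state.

start: (1, 9) facing north
t=1 back(1) ⇒ (1, 8) facing north
t=2 back(4) ⇒ (1, 4) facing north
t=3 back(4) ⇒ (1, 0) facing north
t=4 strafe(right, 2) ⇒ (3, 0) facing north
t=5 turn(left) ⇒ (3, 0) facing west
t=6 strafe(right, 2) ⇒ (3, 2) facing west

(3, 2) facing west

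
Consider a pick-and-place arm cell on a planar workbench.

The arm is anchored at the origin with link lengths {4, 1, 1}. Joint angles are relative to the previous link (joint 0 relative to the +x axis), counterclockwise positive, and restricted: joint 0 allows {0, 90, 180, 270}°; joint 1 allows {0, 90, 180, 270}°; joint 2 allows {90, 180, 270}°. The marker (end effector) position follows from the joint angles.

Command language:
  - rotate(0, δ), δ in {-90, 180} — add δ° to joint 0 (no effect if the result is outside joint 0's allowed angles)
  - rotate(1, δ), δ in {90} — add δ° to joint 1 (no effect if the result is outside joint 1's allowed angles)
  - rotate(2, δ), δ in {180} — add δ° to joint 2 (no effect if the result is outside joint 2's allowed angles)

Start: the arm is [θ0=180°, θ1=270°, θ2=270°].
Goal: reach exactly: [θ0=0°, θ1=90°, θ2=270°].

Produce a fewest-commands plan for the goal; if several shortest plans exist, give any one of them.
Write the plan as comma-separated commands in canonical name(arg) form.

t0: [θ0=180°, θ1=270°, θ2=270°]
step 1 (rotate(0, 180)): [θ0=0°, θ1=270°, θ2=270°]
step 2 (rotate(1, 90)): [θ0=0°, θ1=0°, θ2=270°]
step 3 (rotate(1, 90)): [θ0=0°, θ1=90°, θ2=270°]
no 2-step plan works, so 3 is optimal.

rotate(0, 180), rotate(1, 90), rotate(1, 90)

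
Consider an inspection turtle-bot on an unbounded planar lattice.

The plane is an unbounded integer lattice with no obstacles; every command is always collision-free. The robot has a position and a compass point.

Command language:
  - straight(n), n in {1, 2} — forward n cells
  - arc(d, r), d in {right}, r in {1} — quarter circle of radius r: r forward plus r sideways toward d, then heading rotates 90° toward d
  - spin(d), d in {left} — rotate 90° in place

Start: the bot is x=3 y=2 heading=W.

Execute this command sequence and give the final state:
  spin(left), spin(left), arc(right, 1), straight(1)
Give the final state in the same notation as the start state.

x=4 y=0 heading=S

from: x=3 y=2 heading=W
1. spin(left) → x=3 y=2 heading=S
2. spin(left) → x=3 y=2 heading=E
3. arc(right, 1) → x=4 y=1 heading=S
4. straight(1) → x=4 y=0 heading=S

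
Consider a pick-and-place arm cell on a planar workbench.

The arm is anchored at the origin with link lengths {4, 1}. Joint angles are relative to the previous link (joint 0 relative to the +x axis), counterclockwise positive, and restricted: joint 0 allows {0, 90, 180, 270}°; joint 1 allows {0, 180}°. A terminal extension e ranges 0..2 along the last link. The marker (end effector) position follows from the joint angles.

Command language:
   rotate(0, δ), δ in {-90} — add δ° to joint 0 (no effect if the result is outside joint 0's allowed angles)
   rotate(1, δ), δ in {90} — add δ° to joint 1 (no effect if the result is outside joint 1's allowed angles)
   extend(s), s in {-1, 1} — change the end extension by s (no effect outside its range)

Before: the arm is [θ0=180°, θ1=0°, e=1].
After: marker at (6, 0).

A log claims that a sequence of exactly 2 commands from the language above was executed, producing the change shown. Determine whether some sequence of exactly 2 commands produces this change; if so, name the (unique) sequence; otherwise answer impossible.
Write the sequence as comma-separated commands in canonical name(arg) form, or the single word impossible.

rotate(0, -90), rotate(0, -90)

start: [θ0=180°, θ1=0°, e=1]
t=1 rotate(0, -90) ⇒ [θ0=90°, θ1=0°, e=1]
t=2 rotate(0, -90) ⇒ [θ0=0°, θ1=0°, e=1]
no other 2-command option fits: unique.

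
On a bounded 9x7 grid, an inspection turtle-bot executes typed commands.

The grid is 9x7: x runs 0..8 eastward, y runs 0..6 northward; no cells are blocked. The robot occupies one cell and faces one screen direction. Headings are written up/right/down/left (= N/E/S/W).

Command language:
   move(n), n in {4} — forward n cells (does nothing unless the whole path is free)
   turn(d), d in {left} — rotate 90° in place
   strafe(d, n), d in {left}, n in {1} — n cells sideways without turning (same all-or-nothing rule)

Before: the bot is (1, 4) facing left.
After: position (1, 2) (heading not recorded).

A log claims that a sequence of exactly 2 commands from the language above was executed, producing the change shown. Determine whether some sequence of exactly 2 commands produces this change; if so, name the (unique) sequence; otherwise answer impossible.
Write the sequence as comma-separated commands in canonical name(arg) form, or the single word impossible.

strafe(left, 1), strafe(left, 1)

initial: (1, 4) facing left
1. strafe(left, 1) → (1, 3) facing left
2. strafe(left, 1) → (1, 2) facing left
no rival 2-sequence matches.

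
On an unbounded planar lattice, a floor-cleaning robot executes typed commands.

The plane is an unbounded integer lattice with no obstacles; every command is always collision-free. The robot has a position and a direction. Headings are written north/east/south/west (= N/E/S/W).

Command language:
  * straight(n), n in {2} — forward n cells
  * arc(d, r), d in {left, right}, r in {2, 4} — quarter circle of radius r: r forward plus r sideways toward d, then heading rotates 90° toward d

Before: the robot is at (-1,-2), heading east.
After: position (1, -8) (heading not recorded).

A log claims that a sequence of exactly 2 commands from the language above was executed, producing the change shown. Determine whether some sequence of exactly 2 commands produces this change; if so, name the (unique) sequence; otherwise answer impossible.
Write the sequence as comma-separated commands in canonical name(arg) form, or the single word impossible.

key: running arc(right, 2) before arc(right, 4) would end elsewhere — order is forced
begin: at (-1,-2), heading east
[1] after arc(right, 4): at (3,-6), heading south
[2] after arc(right, 2): at (1,-8), heading west
no other 2-command option fits: unique.

arc(right, 4), arc(right, 2)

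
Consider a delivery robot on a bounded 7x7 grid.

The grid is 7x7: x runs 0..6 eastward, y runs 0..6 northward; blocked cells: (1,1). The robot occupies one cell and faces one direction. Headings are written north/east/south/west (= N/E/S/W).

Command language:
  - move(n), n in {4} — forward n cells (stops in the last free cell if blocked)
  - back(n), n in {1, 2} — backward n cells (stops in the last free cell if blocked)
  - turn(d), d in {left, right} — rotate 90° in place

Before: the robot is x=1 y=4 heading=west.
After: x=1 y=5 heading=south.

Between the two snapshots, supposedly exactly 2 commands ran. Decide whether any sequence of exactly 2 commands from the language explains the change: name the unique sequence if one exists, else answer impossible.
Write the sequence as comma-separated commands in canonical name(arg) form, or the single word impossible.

turn(left), back(1)

key: cell and facing (now S) both changed — the 2 commands mix motion and turning
initial: x=1 y=4 heading=west
[1] after turn(left): x=1 y=4 heading=south
[2] after back(1): x=1 y=5 heading=south
no rival 2-sequence matches.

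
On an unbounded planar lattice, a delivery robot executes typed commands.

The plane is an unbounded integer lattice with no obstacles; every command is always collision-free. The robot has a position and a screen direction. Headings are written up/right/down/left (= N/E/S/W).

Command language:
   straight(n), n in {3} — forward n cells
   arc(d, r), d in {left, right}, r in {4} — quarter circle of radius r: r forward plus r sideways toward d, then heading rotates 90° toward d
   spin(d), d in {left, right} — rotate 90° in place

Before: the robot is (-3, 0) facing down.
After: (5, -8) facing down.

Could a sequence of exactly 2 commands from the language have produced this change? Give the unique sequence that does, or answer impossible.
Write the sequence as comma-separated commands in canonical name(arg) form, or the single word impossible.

key: running arc(right, 4) before arc(left, 4) would end elsewhere — order is forced
initial: (-3, 0) facing down
t=1 arc(left, 4) ⇒ (1, -4) facing right
t=2 arc(right, 4) ⇒ (5, -8) facing down
no other 2-command option fits: unique.

arc(left, 4), arc(right, 4)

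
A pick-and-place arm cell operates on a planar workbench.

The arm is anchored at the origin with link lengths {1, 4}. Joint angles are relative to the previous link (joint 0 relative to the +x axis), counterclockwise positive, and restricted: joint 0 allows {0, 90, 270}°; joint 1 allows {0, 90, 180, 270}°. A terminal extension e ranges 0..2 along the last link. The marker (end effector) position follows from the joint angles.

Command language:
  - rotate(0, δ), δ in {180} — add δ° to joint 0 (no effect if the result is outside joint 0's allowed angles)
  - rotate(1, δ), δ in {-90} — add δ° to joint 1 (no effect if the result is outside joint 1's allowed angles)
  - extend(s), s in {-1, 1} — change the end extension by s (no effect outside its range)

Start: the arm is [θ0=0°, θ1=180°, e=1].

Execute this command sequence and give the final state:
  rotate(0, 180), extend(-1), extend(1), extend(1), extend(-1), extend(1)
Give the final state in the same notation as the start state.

[θ0=0°, θ1=180°, e=2]

begin: [θ0=0°, θ1=180°, e=1]
step 1 (rotate(0, 180)): [θ0=0°, θ1=180°, e=1]
step 2 (extend(-1)): [θ0=0°, θ1=180°, e=0]
step 3 (extend(1)): [θ0=0°, θ1=180°, e=1]
step 4 (extend(1)): [θ0=0°, θ1=180°, e=2]
step 5 (extend(-1)): [θ0=0°, θ1=180°, e=1]
step 6 (extend(1)): [θ0=0°, θ1=180°, e=2]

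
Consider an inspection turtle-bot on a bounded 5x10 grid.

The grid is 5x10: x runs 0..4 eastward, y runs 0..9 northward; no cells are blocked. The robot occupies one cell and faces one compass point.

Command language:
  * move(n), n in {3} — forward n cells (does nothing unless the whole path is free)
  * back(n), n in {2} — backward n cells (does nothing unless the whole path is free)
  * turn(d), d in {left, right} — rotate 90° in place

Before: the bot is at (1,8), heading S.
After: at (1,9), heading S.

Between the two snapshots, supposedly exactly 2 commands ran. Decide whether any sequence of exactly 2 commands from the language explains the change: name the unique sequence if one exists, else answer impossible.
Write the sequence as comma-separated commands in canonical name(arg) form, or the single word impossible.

impossible

no 2-step route produces this change.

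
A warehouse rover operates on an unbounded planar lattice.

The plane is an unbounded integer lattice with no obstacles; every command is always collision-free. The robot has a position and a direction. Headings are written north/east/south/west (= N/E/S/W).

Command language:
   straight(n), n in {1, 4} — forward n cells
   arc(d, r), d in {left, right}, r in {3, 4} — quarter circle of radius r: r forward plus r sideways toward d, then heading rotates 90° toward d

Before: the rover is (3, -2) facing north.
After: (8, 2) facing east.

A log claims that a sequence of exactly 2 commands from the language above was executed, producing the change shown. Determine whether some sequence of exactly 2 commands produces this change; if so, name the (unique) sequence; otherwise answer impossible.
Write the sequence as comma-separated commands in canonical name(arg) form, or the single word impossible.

key: position moved to (8,2) AND the heading swung to E — translation plus rotation needed
t0: (3, -2) facing north
[1] after arc(right, 4): (7, 2) facing east
[2] after straight(1): (8, 2) facing east
all 36 alternatives checked — unique.

arc(right, 4), straight(1)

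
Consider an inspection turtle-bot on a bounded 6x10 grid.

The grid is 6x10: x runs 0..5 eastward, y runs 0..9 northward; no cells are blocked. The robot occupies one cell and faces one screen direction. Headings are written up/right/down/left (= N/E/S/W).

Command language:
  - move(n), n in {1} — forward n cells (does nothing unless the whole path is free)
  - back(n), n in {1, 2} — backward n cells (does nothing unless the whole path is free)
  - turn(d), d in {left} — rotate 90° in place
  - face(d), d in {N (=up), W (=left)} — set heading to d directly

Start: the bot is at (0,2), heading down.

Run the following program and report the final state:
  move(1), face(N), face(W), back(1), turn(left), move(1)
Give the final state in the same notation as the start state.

at (1,0), heading down

begin: at (0,2), heading down
[1] after move(1): at (0,1), heading down
[2] after face(N): at (0,1), heading up
[3] after face(W): at (0,1), heading left
[4] after back(1): at (1,1), heading left
[5] after turn(left): at (1,1), heading down
[6] after move(1): at (1,0), heading down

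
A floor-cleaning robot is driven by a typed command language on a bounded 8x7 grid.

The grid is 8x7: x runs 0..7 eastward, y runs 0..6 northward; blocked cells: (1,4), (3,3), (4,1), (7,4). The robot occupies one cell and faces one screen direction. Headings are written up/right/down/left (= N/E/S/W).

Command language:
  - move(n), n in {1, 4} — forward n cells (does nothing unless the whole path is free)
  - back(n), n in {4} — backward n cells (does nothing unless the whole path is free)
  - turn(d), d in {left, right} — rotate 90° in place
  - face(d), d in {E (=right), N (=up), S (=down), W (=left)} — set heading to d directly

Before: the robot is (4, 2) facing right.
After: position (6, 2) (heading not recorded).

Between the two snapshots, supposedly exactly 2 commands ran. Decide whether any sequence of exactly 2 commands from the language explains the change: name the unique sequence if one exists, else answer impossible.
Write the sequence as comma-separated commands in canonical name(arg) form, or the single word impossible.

t0: (4, 2) facing right
[1] after move(1): (5, 2) facing right
[2] after move(1): (6, 2) facing right
uniquely the one of 81 2-step routes that fits.

move(1), move(1)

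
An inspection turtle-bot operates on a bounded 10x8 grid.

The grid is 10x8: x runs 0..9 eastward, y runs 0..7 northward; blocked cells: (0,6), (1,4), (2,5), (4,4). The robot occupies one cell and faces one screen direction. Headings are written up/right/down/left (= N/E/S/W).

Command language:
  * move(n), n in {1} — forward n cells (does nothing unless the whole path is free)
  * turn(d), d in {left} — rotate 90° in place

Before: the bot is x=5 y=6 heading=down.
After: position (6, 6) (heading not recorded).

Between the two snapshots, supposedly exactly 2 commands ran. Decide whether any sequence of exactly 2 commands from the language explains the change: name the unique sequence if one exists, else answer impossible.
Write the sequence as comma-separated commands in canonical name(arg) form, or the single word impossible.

turn(left), move(1)

key: running move(1) before turn(left) would end elsewhere — order is forced
t0: x=5 y=6 heading=down
t=1 turn(left) ⇒ x=5 y=6 heading=right
t=2 move(1) ⇒ x=6 y=6 heading=right
uniquely the one of 4 2-step routes that fits.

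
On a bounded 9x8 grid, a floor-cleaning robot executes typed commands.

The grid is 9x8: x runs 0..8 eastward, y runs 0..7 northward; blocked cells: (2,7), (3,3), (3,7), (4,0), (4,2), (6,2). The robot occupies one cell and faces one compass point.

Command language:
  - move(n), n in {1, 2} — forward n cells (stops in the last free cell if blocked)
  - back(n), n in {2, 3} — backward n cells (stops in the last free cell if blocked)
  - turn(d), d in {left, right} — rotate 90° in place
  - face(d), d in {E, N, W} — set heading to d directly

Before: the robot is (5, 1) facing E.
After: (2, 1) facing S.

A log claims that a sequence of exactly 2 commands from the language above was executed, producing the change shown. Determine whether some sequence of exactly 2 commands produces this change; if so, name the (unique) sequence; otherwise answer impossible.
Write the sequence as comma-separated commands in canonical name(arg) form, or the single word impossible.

key: order matters: swapping back(3) and turn(right) lands elsewhere
from: (5, 1) facing E
1. back(3) → (2, 1) facing E
2. turn(right) → (2, 1) facing S
uniquely the one of 81 2-step routes that fits.

back(3), turn(right)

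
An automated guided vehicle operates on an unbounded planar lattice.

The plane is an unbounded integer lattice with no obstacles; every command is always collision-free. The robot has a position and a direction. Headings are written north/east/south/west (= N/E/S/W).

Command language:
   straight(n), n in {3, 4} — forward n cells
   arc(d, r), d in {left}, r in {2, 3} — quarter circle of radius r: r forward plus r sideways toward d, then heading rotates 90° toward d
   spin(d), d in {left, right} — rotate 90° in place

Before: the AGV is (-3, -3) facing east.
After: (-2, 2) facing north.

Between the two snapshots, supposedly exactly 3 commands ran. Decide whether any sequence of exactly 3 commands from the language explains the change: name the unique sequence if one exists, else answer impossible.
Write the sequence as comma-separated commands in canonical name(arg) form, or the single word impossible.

key: order matters: swapping arc(left, 3) and spin(right) lands elsewhere
t0: (-3, -3) facing east
t=1 arc(left, 3) ⇒ (0, 0) facing north
t=2 arc(left, 2) ⇒ (-2, 2) facing west
t=3 spin(right) ⇒ (-2, 2) facing north
uniquely the one of 216 3-step routes that fits.

arc(left, 3), arc(left, 2), spin(right)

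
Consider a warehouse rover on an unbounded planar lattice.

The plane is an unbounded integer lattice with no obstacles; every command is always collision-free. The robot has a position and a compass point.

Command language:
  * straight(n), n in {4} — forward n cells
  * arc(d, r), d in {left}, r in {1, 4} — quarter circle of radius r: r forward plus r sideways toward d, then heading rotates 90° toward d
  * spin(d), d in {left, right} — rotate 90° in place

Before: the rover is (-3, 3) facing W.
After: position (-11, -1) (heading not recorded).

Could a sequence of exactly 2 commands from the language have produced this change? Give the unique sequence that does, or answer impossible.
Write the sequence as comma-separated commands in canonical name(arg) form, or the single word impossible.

straight(4), arc(left, 4)

key: order matters: swapping straight(4) and arc(left, 4) lands elsewhere
begin: (-3, 3) facing W
step 1 (straight(4)): (-7, 3) facing W
step 2 (arc(left, 4)): (-11, -1) facing S
no other 2-command option fits: unique.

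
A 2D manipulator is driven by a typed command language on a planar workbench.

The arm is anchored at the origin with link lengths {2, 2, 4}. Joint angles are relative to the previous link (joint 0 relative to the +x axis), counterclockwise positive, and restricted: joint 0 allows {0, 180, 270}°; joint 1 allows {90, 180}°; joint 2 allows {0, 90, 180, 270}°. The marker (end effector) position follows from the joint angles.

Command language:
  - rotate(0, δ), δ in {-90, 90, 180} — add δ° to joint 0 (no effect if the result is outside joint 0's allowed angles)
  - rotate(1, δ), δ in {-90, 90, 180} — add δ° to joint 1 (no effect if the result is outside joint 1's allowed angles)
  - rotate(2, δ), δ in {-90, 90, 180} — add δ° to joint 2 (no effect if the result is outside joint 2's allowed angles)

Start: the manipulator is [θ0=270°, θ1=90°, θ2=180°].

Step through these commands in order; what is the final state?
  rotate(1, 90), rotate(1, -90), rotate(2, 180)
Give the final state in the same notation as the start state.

from: [θ0=270°, θ1=90°, θ2=180°]
step 1 (rotate(1, 90)): [θ0=270°, θ1=180°, θ2=180°]
step 2 (rotate(1, -90)): [θ0=270°, θ1=90°, θ2=180°]
step 3 (rotate(2, 180)): [θ0=270°, θ1=90°, θ2=0°]

[θ0=270°, θ1=90°, θ2=0°]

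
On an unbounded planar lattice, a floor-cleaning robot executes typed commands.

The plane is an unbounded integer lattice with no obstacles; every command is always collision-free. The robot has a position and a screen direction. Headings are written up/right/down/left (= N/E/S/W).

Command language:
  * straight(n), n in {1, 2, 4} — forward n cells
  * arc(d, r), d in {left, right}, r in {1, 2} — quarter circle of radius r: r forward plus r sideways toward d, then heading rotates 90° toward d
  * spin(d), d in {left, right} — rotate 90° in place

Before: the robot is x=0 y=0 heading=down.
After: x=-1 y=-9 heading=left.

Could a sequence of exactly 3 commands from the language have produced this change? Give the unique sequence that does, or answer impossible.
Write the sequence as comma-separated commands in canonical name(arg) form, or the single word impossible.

straight(4), straight(4), arc(right, 1)

key: cell and facing (now W) both changed — the 3 commands mix motion and turning
initial: x=0 y=0 heading=down
t=1 straight(4) ⇒ x=0 y=-4 heading=down
t=2 straight(4) ⇒ x=0 y=-8 heading=down
t=3 arc(right, 1) ⇒ x=-1 y=-9 heading=left
no rival 3-sequence matches.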